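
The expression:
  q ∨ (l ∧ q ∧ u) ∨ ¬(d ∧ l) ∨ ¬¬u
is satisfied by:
  {q: True, u: True, l: False, d: False}
  {q: True, l: False, u: False, d: False}
  {u: True, q: False, l: False, d: False}
  {q: False, l: False, u: False, d: False}
  {d: True, q: True, u: True, l: False}
  {d: True, q: True, l: False, u: False}
  {d: True, u: True, q: False, l: False}
  {d: True, q: False, l: False, u: False}
  {q: True, l: True, u: True, d: False}
  {q: True, l: True, d: False, u: False}
  {l: True, u: True, d: False, q: False}
  {l: True, d: False, u: False, q: False}
  {q: True, l: True, d: True, u: True}
  {q: True, l: True, d: True, u: False}
  {l: True, d: True, u: True, q: False}


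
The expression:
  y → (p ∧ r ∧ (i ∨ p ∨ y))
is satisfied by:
  {r: True, p: True, y: False}
  {r: True, p: False, y: False}
  {p: True, r: False, y: False}
  {r: False, p: False, y: False}
  {r: True, y: True, p: True}


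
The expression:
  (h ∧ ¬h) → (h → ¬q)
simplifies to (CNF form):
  True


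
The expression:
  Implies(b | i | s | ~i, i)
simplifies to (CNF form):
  i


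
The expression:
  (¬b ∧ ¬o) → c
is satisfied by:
  {b: True, o: True, c: True}
  {b: True, o: True, c: False}
  {b: True, c: True, o: False}
  {b: True, c: False, o: False}
  {o: True, c: True, b: False}
  {o: True, c: False, b: False}
  {c: True, o: False, b: False}


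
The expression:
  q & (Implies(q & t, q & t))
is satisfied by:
  {q: True}


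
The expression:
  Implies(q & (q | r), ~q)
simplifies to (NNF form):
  ~q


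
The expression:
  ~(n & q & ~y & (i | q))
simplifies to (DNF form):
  y | ~n | ~q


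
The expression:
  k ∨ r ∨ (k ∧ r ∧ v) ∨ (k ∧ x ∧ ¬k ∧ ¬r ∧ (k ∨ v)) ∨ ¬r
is always true.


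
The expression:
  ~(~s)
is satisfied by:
  {s: True}


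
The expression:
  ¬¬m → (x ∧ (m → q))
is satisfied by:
  {x: True, q: True, m: False}
  {x: True, q: False, m: False}
  {q: True, x: False, m: False}
  {x: False, q: False, m: False}
  {x: True, m: True, q: True}


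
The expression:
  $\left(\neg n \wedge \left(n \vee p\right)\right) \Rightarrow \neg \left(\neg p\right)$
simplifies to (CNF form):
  $\text{True}$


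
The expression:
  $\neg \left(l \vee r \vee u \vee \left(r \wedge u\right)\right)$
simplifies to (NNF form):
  $\neg l \wedge \neg r \wedge \neg u$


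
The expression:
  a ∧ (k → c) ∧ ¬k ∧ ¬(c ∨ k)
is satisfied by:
  {a: True, k: False, c: False}


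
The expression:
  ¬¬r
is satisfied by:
  {r: True}


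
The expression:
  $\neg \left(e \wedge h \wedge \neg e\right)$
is always true.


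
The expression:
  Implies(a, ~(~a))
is always true.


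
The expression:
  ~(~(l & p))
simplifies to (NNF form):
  l & p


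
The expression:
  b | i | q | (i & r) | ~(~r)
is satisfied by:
  {i: True, b: True, r: True, q: True}
  {i: True, b: True, r: True, q: False}
  {i: True, b: True, q: True, r: False}
  {i: True, b: True, q: False, r: False}
  {i: True, r: True, q: True, b: False}
  {i: True, r: True, q: False, b: False}
  {i: True, r: False, q: True, b: False}
  {i: True, r: False, q: False, b: False}
  {b: True, r: True, q: True, i: False}
  {b: True, r: True, q: False, i: False}
  {b: True, q: True, r: False, i: False}
  {b: True, q: False, r: False, i: False}
  {r: True, q: True, b: False, i: False}
  {r: True, b: False, q: False, i: False}
  {q: True, b: False, r: False, i: False}


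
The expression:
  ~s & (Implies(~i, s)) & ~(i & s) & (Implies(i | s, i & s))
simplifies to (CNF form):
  False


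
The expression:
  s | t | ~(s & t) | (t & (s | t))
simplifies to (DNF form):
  True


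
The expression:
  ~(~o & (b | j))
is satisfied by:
  {o: True, b: False, j: False}
  {j: True, o: True, b: False}
  {o: True, b: True, j: False}
  {j: True, o: True, b: True}
  {j: False, b: False, o: False}


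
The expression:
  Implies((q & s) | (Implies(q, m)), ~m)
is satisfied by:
  {m: False}


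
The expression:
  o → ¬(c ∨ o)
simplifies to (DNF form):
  ¬o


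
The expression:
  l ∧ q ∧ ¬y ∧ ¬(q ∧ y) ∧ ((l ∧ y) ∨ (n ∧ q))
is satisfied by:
  {n: True, q: True, l: True, y: False}


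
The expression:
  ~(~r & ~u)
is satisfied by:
  {r: True, u: True}
  {r: True, u: False}
  {u: True, r: False}


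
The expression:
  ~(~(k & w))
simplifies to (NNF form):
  k & w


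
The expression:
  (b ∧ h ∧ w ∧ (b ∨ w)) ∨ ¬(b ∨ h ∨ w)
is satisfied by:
  {h: False, b: False, w: False}
  {b: True, w: True, h: True}


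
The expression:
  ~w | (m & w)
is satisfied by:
  {m: True, w: False}
  {w: False, m: False}
  {w: True, m: True}


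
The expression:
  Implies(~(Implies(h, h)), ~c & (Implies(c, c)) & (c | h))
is always true.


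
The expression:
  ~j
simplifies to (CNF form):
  ~j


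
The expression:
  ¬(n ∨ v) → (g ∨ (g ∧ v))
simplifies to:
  g ∨ n ∨ v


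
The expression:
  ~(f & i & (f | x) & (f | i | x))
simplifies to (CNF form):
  ~f | ~i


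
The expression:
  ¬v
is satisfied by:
  {v: False}


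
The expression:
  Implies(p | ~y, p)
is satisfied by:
  {y: True, p: True}
  {y: True, p: False}
  {p: True, y: False}


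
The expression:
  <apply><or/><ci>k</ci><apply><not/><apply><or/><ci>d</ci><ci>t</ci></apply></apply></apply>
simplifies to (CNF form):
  <apply><and/><apply><or/><ci>k</ci><apply><not/><ci>d</ci></apply></apply><apply><or/><ci>k</ci><apply><not/><ci>t</ci></apply></apply></apply>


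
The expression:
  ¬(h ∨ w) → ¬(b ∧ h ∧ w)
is always true.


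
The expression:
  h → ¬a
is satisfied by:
  {h: False, a: False}
  {a: True, h: False}
  {h: True, a: False}


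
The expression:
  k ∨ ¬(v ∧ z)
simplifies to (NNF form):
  k ∨ ¬v ∨ ¬z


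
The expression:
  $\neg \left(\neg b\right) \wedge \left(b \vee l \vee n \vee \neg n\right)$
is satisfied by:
  {b: True}


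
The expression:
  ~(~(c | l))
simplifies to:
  c | l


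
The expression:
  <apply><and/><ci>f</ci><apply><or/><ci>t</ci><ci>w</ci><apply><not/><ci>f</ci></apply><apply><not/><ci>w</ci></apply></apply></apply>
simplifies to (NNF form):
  <ci>f</ci>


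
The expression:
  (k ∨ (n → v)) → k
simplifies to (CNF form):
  (k ∨ n) ∧ (k ∨ ¬v)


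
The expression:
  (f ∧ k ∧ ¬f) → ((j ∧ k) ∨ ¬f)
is always true.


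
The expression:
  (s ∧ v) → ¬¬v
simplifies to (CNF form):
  True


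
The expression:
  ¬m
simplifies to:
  ¬m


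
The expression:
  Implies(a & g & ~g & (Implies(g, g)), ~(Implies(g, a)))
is always true.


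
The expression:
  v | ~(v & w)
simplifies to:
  True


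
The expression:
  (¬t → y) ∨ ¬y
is always true.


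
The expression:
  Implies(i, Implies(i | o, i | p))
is always true.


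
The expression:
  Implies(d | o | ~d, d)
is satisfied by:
  {d: True}


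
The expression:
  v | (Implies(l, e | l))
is always true.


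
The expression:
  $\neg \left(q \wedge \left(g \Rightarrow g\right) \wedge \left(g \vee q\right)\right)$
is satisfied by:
  {q: False}


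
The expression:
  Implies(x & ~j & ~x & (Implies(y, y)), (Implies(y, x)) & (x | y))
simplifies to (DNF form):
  True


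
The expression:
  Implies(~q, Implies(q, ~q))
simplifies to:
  True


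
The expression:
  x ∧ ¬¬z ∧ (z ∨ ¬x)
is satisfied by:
  {z: True, x: True}


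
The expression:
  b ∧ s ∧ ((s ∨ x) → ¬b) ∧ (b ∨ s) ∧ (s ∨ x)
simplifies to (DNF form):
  False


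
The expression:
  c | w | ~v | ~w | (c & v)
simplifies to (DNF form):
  True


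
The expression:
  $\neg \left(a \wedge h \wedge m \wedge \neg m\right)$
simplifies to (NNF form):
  $\text{True}$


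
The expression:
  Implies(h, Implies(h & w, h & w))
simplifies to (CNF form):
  True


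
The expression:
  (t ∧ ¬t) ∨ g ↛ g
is never true.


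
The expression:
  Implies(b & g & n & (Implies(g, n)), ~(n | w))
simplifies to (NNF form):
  ~b | ~g | ~n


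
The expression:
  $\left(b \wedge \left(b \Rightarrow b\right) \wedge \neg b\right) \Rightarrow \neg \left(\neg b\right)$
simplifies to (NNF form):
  $\text{True}$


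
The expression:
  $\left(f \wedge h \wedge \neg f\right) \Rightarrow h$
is always true.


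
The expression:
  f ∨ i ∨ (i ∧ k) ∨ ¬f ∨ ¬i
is always true.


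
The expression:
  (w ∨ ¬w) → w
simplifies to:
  w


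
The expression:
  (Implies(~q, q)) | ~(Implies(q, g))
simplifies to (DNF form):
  q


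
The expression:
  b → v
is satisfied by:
  {v: True, b: False}
  {b: False, v: False}
  {b: True, v: True}


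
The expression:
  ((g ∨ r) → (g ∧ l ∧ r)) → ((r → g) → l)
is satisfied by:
  {r: True, l: True, g: True}
  {r: True, l: True, g: False}
  {r: True, g: True, l: False}
  {r: True, g: False, l: False}
  {l: True, g: True, r: False}
  {l: True, g: False, r: False}
  {g: True, l: False, r: False}


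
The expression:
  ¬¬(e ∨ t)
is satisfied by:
  {t: True, e: True}
  {t: True, e: False}
  {e: True, t: False}


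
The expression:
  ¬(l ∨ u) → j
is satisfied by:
  {l: True, u: True, j: True}
  {l: True, u: True, j: False}
  {l: True, j: True, u: False}
  {l: True, j: False, u: False}
  {u: True, j: True, l: False}
  {u: True, j: False, l: False}
  {j: True, u: False, l: False}


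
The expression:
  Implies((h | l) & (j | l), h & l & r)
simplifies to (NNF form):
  (h & l & r) | (~h & ~l) | (~j & ~l)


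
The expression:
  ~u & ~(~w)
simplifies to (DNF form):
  w & ~u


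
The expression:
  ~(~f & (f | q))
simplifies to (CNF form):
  f | ~q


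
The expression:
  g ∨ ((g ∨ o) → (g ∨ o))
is always true.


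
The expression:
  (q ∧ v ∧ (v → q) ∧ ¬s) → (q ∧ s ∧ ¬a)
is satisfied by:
  {s: True, v: False, q: False}
  {v: False, q: False, s: False}
  {s: True, q: True, v: False}
  {q: True, v: False, s: False}
  {s: True, v: True, q: False}
  {v: True, s: False, q: False}
  {s: True, q: True, v: True}


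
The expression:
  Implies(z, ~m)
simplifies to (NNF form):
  ~m | ~z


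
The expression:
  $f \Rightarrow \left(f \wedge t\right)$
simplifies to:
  $t \vee \neg f$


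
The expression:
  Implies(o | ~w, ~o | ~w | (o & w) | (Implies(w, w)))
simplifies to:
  True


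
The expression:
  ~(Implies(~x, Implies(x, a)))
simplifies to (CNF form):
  False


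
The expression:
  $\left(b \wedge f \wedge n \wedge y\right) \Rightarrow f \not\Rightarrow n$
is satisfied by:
  {y: False, n: False, b: False, f: False}
  {f: True, y: False, n: False, b: False}
  {b: True, y: False, n: False, f: False}
  {f: True, b: True, y: False, n: False}
  {n: True, f: False, y: False, b: False}
  {f: True, n: True, y: False, b: False}
  {b: True, n: True, f: False, y: False}
  {f: True, b: True, n: True, y: False}
  {y: True, b: False, n: False, f: False}
  {f: True, y: True, b: False, n: False}
  {b: True, y: True, f: False, n: False}
  {f: True, b: True, y: True, n: False}
  {n: True, y: True, b: False, f: False}
  {f: True, n: True, y: True, b: False}
  {b: True, n: True, y: True, f: False}


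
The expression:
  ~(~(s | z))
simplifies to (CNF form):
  s | z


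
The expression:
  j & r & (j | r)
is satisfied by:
  {r: True, j: True}


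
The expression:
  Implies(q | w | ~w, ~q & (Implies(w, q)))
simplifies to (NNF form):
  ~q & ~w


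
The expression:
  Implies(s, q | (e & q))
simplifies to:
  q | ~s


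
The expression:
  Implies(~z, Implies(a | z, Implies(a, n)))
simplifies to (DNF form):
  n | z | ~a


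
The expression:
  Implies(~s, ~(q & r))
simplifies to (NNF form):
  s | ~q | ~r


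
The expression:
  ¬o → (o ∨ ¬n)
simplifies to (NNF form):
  o ∨ ¬n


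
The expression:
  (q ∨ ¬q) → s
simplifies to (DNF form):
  s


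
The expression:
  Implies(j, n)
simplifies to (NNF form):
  n | ~j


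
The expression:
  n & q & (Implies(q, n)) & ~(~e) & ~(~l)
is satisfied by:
  {n: True, e: True, q: True, l: True}


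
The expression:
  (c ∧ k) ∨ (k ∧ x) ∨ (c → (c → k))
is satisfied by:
  {k: True, c: False}
  {c: False, k: False}
  {c: True, k: True}


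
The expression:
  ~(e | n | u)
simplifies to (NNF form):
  ~e & ~n & ~u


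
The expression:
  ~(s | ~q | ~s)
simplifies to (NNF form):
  False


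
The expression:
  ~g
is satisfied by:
  {g: False}


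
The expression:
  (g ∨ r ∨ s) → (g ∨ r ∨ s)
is always true.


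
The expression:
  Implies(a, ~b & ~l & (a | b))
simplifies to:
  ~a | (~b & ~l)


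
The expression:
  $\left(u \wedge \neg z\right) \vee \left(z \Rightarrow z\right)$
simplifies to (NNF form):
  $\text{True}$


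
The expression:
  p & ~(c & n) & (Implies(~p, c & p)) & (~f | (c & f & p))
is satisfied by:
  {p: True, n: False, c: False, f: False}
  {p: True, c: True, n: False, f: False}
  {p: True, f: True, c: True, n: False}
  {p: True, n: True, c: False, f: False}


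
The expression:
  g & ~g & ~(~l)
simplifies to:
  False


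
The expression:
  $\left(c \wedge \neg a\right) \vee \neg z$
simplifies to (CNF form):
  $\left(c \vee \neg z\right) \wedge \left(\neg a \vee \neg z\right)$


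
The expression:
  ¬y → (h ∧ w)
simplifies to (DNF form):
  y ∨ (h ∧ w)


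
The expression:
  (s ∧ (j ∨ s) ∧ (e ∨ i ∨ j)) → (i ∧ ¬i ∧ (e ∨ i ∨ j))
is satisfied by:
  {i: False, j: False, s: False, e: False}
  {e: True, i: False, j: False, s: False}
  {j: True, e: False, i: False, s: False}
  {e: True, j: True, i: False, s: False}
  {i: True, e: False, j: False, s: False}
  {e: True, i: True, j: False, s: False}
  {j: True, i: True, e: False, s: False}
  {e: True, j: True, i: True, s: False}
  {s: True, e: False, i: False, j: False}


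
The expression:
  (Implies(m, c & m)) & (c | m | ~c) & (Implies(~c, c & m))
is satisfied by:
  {c: True}


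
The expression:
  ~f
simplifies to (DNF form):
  ~f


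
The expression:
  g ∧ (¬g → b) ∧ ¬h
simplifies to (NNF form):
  g ∧ ¬h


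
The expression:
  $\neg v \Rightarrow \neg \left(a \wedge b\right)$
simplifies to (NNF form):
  $v \vee \neg a \vee \neg b$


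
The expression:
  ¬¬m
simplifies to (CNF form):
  m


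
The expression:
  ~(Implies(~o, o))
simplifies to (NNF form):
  ~o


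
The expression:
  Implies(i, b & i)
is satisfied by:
  {b: True, i: False}
  {i: False, b: False}
  {i: True, b: True}


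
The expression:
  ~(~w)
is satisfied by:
  {w: True}


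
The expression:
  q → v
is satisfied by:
  {v: True, q: False}
  {q: False, v: False}
  {q: True, v: True}


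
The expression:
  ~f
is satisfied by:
  {f: False}


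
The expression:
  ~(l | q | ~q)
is never true.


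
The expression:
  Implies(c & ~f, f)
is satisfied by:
  {f: True, c: False}
  {c: False, f: False}
  {c: True, f: True}


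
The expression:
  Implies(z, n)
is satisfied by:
  {n: True, z: False}
  {z: False, n: False}
  {z: True, n: True}


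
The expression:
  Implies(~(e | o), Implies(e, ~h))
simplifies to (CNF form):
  True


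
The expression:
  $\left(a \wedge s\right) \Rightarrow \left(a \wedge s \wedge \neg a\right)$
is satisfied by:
  {s: False, a: False}
  {a: True, s: False}
  {s: True, a: False}


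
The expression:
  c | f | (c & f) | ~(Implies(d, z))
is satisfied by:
  {d: True, c: True, f: True, z: False}
  {c: True, f: True, z: False, d: False}
  {d: True, c: True, f: True, z: True}
  {c: True, f: True, z: True, d: False}
  {c: True, d: True, z: False, f: False}
  {c: True, z: False, f: False, d: False}
  {c: True, d: True, z: True, f: False}
  {c: True, z: True, f: False, d: False}
  {d: True, f: True, z: False, c: False}
  {f: True, d: False, z: False, c: False}
  {d: True, f: True, z: True, c: False}
  {f: True, z: True, d: False, c: False}
  {d: True, z: False, f: False, c: False}


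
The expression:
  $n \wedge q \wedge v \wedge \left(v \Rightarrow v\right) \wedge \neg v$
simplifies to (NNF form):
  $\text{False}$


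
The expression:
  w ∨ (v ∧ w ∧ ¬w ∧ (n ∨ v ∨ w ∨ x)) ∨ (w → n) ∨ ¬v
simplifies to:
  True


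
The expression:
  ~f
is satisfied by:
  {f: False}


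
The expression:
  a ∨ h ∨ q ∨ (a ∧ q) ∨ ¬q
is always true.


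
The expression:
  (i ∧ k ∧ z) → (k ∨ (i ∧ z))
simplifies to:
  True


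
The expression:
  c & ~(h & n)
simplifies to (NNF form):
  c & (~h | ~n)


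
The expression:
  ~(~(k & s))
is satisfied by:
  {s: True, k: True}


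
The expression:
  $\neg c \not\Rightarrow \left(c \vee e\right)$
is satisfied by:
  {e: False, c: False}


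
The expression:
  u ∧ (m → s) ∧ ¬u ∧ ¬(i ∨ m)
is never true.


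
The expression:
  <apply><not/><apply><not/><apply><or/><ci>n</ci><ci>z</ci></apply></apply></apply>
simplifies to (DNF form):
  <apply><or/><ci>n</ci><ci>z</ci></apply>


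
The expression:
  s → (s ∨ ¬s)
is always true.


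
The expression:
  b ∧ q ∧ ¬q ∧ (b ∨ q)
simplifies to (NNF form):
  False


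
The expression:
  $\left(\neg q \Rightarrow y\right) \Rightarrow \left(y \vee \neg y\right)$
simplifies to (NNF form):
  $\text{True}$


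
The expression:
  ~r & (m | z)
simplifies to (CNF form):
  ~r & (m | z)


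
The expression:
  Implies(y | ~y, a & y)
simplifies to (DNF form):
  a & y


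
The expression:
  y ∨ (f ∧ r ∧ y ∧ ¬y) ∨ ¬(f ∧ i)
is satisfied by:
  {y: True, i: False, f: False}
  {i: False, f: False, y: False}
  {f: True, y: True, i: False}
  {f: True, i: False, y: False}
  {y: True, i: True, f: False}
  {i: True, y: False, f: False}
  {f: True, i: True, y: True}


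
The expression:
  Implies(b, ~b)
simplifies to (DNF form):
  ~b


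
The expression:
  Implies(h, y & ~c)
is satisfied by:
  {y: True, h: False, c: False}
  {y: False, h: False, c: False}
  {c: True, y: True, h: False}
  {c: True, y: False, h: False}
  {h: True, y: True, c: False}


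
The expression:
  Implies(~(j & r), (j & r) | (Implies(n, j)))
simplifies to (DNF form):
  j | ~n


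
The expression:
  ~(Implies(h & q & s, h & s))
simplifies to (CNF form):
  False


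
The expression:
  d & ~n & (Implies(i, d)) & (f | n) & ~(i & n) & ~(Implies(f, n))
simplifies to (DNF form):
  d & f & ~n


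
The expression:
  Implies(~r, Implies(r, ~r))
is always true.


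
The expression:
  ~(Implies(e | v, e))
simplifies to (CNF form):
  v & ~e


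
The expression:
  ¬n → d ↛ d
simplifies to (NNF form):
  n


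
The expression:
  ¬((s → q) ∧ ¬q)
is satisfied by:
  {q: True, s: True}
  {q: True, s: False}
  {s: True, q: False}


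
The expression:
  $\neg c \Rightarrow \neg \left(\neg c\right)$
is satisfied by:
  {c: True}


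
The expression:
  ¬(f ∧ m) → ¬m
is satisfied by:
  {f: True, m: False}
  {m: False, f: False}
  {m: True, f: True}


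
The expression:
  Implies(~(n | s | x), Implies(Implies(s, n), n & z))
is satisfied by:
  {n: True, x: True, s: True}
  {n: True, x: True, s: False}
  {n: True, s: True, x: False}
  {n: True, s: False, x: False}
  {x: True, s: True, n: False}
  {x: True, s: False, n: False}
  {s: True, x: False, n: False}


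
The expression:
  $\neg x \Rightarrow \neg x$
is always true.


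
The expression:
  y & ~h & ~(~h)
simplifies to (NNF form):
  False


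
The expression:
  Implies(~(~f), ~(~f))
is always true.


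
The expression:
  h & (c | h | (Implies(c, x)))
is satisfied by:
  {h: True}


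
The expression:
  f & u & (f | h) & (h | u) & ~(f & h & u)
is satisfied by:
  {u: True, f: True, h: False}


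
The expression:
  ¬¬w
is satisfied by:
  {w: True}


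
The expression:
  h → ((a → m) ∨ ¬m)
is always true.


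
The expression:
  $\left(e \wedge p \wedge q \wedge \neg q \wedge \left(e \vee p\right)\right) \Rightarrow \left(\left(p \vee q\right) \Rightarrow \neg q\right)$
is always true.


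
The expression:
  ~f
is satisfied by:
  {f: False}


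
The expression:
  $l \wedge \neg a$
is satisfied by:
  {l: True, a: False}


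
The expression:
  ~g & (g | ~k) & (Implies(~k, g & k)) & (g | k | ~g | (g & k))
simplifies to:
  False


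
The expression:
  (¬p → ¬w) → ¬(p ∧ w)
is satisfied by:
  {p: False, w: False}
  {w: True, p: False}
  {p: True, w: False}


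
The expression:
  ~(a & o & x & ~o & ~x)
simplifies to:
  True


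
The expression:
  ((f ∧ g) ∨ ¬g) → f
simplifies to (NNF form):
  f ∨ g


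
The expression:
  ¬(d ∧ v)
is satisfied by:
  {v: False, d: False}
  {d: True, v: False}
  {v: True, d: False}


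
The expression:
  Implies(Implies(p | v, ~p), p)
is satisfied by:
  {p: True}


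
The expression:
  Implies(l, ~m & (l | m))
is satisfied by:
  {l: False, m: False}
  {m: True, l: False}
  {l: True, m: False}


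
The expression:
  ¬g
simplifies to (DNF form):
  ¬g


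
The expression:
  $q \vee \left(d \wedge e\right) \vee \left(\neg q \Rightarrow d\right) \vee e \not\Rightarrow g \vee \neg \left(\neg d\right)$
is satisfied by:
  {d: True, q: True, e: True, g: False}
  {d: True, q: True, g: False, e: False}
  {d: True, q: True, e: True, g: True}
  {d: True, q: True, g: True, e: False}
  {d: True, e: True, g: False, q: False}
  {d: True, g: False, e: False, q: False}
  {d: True, e: True, g: True, q: False}
  {d: True, g: True, e: False, q: False}
  {e: True, q: True, g: False, d: False}
  {q: True, g: False, e: False, d: False}
  {e: True, q: True, g: True, d: False}
  {q: True, g: True, e: False, d: False}
  {e: True, q: False, g: False, d: False}


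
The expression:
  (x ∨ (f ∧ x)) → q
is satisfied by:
  {q: True, x: False}
  {x: False, q: False}
  {x: True, q: True}


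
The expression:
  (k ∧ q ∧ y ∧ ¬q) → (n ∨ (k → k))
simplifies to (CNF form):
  True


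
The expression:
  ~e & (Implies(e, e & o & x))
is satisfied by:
  {e: False}


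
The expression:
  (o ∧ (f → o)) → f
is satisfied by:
  {f: True, o: False}
  {o: False, f: False}
  {o: True, f: True}


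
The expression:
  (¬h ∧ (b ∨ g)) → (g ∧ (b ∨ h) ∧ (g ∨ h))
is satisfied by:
  {h: True, g: False, b: False}
  {b: True, h: True, g: False}
  {h: True, g: True, b: False}
  {b: True, h: True, g: True}
  {b: False, g: False, h: False}
  {b: True, g: True, h: False}


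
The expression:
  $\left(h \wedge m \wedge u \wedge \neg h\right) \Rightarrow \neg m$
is always true.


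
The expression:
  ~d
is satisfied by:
  {d: False}


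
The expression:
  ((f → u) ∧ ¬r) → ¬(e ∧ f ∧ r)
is always true.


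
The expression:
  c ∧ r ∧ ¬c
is never true.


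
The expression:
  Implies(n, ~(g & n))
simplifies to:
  ~g | ~n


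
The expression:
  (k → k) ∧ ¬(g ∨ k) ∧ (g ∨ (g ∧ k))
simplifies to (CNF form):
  False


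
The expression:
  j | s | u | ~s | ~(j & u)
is always true.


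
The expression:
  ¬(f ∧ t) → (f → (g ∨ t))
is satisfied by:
  {t: True, g: True, f: False}
  {t: True, g: False, f: False}
  {g: True, t: False, f: False}
  {t: False, g: False, f: False}
  {f: True, t: True, g: True}
  {f: True, t: True, g: False}
  {f: True, g: True, t: False}


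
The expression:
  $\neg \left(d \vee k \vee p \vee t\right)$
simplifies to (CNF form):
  $\neg d \wedge \neg k \wedge \neg p \wedge \neg t$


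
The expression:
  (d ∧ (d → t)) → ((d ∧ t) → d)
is always true.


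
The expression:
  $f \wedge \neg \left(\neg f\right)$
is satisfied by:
  {f: True}


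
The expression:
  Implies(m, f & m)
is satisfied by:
  {f: True, m: False}
  {m: False, f: False}
  {m: True, f: True}


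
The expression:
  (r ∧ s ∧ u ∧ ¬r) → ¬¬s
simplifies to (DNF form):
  True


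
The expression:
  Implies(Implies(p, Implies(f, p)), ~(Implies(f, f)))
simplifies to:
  False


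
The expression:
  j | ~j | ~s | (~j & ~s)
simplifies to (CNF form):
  True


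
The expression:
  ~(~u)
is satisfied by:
  {u: True}


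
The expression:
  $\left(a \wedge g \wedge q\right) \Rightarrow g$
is always true.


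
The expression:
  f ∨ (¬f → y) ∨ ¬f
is always true.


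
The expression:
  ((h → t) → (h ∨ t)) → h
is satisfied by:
  {h: True, t: False}
  {t: False, h: False}
  {t: True, h: True}


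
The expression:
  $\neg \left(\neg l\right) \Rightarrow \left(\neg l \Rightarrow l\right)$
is always true.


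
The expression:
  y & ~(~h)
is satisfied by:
  {h: True, y: True}


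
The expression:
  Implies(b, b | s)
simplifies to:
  True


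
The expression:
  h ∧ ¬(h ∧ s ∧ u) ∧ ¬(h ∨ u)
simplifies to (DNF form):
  False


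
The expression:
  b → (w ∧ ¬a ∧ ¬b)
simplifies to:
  ¬b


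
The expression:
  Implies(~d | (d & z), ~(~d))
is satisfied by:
  {d: True}


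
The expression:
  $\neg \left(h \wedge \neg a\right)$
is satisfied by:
  {a: True, h: False}
  {h: False, a: False}
  {h: True, a: True}


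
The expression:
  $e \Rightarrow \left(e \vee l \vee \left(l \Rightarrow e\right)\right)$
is always true.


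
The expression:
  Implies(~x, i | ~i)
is always true.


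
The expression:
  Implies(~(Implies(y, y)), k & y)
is always true.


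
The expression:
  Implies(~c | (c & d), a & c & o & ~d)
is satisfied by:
  {c: True, d: False}


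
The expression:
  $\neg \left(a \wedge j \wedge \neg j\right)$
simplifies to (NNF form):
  $\text{True}$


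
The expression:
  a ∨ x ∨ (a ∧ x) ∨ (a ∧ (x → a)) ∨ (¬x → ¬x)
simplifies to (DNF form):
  True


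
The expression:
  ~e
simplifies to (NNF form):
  ~e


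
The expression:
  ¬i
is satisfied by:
  {i: False}


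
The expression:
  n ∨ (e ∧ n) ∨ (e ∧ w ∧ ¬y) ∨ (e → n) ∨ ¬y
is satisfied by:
  {n: True, e: False, y: False}
  {e: False, y: False, n: False}
  {n: True, y: True, e: False}
  {y: True, e: False, n: False}
  {n: True, e: True, y: False}
  {e: True, n: False, y: False}
  {n: True, y: True, e: True}


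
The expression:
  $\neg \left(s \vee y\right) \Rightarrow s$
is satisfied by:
  {y: True, s: True}
  {y: True, s: False}
  {s: True, y: False}


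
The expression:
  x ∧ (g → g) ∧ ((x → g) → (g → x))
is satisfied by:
  {x: True}


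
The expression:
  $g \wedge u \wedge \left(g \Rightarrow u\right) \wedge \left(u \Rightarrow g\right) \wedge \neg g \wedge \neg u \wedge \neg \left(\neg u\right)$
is never true.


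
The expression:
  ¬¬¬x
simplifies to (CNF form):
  ¬x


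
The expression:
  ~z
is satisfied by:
  {z: False}


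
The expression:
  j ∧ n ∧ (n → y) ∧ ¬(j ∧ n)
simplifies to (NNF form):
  False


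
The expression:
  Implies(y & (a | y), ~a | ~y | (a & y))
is always true.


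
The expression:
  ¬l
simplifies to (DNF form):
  ¬l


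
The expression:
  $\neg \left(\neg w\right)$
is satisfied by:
  {w: True}


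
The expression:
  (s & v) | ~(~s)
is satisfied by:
  {s: True}


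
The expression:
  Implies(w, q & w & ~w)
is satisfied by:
  {w: False}


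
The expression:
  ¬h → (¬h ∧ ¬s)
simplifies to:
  h ∨ ¬s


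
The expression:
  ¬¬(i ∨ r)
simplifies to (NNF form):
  i ∨ r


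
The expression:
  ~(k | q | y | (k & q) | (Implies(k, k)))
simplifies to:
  False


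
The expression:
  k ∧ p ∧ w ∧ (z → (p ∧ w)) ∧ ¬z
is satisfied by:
  {p: True, w: True, k: True, z: False}


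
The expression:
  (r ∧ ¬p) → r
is always true.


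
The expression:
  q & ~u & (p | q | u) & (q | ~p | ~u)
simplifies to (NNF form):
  q & ~u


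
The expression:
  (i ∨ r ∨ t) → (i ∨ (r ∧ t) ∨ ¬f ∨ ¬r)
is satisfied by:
  {i: True, t: True, f: False, r: False}
  {i: True, f: False, t: False, r: False}
  {t: True, i: False, f: False, r: False}
  {i: False, f: False, t: False, r: False}
  {r: True, i: True, t: True, f: False}
  {r: True, i: True, f: False, t: False}
  {r: True, t: True, i: False, f: False}
  {r: True, i: False, f: False, t: False}
  {i: True, f: True, t: True, r: False}
  {i: True, f: True, r: False, t: False}
  {f: True, t: True, r: False, i: False}
  {f: True, r: False, t: False, i: False}
  {i: True, f: True, r: True, t: True}
  {i: True, f: True, r: True, t: False}
  {f: True, r: True, t: True, i: False}


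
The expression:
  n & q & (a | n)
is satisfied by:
  {q: True, n: True}


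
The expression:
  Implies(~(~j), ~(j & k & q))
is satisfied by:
  {k: False, q: False, j: False}
  {j: True, k: False, q: False}
  {q: True, k: False, j: False}
  {j: True, q: True, k: False}
  {k: True, j: False, q: False}
  {j: True, k: True, q: False}
  {q: True, k: True, j: False}


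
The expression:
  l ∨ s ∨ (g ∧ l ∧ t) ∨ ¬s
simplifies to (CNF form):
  True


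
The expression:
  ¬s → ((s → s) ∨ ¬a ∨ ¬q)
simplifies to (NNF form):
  True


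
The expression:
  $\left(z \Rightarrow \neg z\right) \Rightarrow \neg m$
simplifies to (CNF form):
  $z \vee \neg m$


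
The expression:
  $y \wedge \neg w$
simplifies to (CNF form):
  $y \wedge \neg w$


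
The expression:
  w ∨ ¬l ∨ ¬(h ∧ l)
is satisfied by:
  {w: True, l: False, h: False}
  {l: False, h: False, w: False}
  {h: True, w: True, l: False}
  {h: True, l: False, w: False}
  {w: True, l: True, h: False}
  {l: True, w: False, h: False}
  {h: True, l: True, w: True}


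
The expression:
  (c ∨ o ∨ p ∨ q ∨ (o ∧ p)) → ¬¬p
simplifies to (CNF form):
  (p ∨ ¬c) ∧ (p ∨ ¬o) ∧ (p ∨ ¬q)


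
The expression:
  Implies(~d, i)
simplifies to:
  d | i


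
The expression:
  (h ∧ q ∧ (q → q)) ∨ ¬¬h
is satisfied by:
  {h: True}


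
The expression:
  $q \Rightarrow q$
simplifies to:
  $\text{True}$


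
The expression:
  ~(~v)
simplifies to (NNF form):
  v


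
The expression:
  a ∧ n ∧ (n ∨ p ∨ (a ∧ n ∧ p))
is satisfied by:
  {a: True, n: True}


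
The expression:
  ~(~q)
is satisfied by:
  {q: True}


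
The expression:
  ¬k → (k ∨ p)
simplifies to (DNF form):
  k ∨ p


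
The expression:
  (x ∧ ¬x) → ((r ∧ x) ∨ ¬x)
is always true.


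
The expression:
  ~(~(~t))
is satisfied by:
  {t: False}


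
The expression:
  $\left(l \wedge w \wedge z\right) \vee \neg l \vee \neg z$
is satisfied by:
  {w: True, l: False, z: False}
  {l: False, z: False, w: False}
  {z: True, w: True, l: False}
  {z: True, l: False, w: False}
  {w: True, l: True, z: False}
  {l: True, w: False, z: False}
  {z: True, l: True, w: True}


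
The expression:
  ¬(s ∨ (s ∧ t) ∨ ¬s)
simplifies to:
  False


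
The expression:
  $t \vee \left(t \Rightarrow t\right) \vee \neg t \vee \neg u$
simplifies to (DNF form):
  $\text{True}$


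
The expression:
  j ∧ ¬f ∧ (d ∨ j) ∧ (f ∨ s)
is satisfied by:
  {j: True, s: True, f: False}


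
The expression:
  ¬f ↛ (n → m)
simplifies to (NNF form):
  n ∧ ¬f ∧ ¬m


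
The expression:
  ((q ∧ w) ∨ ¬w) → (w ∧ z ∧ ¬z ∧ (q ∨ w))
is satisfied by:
  {w: True, q: False}


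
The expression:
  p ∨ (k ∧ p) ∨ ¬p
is always true.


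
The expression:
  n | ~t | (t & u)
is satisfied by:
  {n: True, u: True, t: False}
  {n: True, u: False, t: False}
  {u: True, n: False, t: False}
  {n: False, u: False, t: False}
  {n: True, t: True, u: True}
  {n: True, t: True, u: False}
  {t: True, u: True, n: False}


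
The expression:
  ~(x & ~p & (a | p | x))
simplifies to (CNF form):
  p | ~x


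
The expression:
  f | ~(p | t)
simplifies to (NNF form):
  f | (~p & ~t)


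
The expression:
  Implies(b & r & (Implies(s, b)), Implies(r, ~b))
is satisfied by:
  {b: False, r: False}
  {r: True, b: False}
  {b: True, r: False}


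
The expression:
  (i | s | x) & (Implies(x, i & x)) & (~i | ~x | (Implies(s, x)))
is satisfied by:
  {i: True, s: True, x: False}
  {i: True, x: False, s: False}
  {i: True, s: True, x: True}
  {i: True, x: True, s: False}
  {s: True, x: False, i: False}


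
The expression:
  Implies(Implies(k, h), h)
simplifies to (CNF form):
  h | k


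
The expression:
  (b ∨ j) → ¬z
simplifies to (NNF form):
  (¬b ∧ ¬j) ∨ ¬z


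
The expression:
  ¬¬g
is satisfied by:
  {g: True}


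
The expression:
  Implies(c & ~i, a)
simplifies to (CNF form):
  a | i | ~c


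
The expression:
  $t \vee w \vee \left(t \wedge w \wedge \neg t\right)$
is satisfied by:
  {t: True, w: True}
  {t: True, w: False}
  {w: True, t: False}


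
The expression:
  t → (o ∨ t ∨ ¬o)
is always true.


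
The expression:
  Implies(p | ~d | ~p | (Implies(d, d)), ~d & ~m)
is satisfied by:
  {d: False, m: False}


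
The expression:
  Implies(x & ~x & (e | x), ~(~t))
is always true.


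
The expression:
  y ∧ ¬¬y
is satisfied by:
  {y: True}


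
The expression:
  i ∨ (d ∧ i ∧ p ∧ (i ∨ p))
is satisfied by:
  {i: True}


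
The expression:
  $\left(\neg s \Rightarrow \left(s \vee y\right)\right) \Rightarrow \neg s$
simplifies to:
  $\neg s$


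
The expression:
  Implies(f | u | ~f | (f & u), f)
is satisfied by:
  {f: True}


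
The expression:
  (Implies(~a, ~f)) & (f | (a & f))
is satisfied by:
  {a: True, f: True}


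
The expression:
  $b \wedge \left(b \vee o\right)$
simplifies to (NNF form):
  $b$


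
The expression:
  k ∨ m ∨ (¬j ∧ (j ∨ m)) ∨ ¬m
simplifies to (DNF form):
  True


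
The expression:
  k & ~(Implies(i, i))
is never true.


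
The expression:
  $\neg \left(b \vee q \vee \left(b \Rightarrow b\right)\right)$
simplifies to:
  $\text{False}$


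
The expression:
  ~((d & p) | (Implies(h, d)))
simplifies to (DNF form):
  h & ~d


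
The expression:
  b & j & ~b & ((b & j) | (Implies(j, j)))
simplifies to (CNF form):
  False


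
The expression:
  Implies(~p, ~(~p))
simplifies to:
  p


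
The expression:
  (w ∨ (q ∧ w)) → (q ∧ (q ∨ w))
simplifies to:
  q ∨ ¬w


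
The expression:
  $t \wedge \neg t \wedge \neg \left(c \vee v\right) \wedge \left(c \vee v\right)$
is never true.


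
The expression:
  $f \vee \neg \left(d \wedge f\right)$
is always true.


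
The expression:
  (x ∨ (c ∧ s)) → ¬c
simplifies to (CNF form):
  (¬c ∨ ¬s) ∧ (¬c ∨ ¬x)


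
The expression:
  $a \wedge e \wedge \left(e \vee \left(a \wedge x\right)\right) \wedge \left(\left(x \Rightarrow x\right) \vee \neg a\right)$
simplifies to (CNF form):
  $a \wedge e$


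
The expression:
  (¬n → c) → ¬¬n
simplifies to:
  n ∨ ¬c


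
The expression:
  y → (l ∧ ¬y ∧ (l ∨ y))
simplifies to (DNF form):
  ¬y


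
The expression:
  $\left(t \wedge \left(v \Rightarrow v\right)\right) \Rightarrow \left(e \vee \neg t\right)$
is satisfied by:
  {e: True, t: False}
  {t: False, e: False}
  {t: True, e: True}


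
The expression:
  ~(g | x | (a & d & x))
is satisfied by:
  {x: False, g: False}


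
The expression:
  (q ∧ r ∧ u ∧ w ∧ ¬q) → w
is always true.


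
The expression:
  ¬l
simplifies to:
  ¬l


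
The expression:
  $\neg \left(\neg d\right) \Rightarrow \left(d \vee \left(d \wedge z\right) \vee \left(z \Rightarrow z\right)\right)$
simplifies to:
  $\text{True}$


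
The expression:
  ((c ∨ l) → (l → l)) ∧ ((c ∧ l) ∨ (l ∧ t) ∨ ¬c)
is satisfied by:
  {l: True, c: False}
  {c: False, l: False}
  {c: True, l: True}


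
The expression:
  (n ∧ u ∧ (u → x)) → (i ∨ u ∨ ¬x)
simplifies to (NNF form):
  True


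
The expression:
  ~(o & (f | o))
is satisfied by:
  {o: False}


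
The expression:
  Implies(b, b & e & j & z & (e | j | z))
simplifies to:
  ~b | (e & j & z)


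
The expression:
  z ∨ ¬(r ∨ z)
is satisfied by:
  {z: True, r: False}
  {r: False, z: False}
  {r: True, z: True}


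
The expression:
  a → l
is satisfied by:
  {l: True, a: False}
  {a: False, l: False}
  {a: True, l: True}


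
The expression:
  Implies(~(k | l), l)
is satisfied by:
  {k: True, l: True}
  {k: True, l: False}
  {l: True, k: False}


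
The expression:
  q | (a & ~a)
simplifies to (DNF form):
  q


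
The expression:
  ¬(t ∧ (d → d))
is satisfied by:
  {t: False}


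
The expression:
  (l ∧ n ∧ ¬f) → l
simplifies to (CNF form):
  True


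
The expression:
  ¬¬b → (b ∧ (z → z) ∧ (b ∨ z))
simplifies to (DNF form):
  True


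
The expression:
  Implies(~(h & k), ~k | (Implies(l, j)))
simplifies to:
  h | j | ~k | ~l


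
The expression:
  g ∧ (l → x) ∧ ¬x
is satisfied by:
  {g: True, x: False, l: False}


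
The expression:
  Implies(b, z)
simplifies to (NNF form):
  z | ~b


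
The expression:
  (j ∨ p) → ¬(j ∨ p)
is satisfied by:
  {p: False, j: False}


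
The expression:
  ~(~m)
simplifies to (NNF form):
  m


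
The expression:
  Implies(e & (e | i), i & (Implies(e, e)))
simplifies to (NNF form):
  i | ~e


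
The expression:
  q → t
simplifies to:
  t ∨ ¬q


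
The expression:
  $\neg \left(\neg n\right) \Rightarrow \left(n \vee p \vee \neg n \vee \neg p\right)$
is always true.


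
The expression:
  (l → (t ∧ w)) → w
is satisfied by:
  {l: True, w: True}
  {l: True, w: False}
  {w: True, l: False}


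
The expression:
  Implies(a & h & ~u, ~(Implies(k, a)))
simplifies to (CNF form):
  u | ~a | ~h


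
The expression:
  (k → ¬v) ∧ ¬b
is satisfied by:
  {k: False, b: False, v: False}
  {v: True, k: False, b: False}
  {k: True, v: False, b: False}


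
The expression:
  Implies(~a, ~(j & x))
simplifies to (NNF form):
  a | ~j | ~x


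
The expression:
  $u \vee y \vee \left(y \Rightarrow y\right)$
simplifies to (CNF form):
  $\text{True}$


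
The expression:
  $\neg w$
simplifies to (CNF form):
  $\neg w$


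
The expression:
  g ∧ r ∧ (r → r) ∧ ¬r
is never true.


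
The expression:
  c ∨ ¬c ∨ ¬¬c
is always true.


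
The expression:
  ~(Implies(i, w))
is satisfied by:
  {i: True, w: False}


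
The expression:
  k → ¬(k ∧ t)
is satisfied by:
  {k: False, t: False}
  {t: True, k: False}
  {k: True, t: False}
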